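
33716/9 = 3746 +2/9 = 3746.22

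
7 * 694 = 4858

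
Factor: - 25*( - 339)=8475 = 3^1*5^2 * 113^1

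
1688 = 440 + 1248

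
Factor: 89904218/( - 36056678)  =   - 7^( - 1)*53^1*67^1*821^( - 1)*3137^(-1) * 12659^1 = - 44952109/18028339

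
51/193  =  51/193 =0.26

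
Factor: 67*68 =4556 = 2^2*17^1 * 67^1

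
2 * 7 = 14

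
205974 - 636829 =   -  430855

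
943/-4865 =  - 943/4865= - 0.19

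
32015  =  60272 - 28257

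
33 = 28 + 5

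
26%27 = 26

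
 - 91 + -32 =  - 123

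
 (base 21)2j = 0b111101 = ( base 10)61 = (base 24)2d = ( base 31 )1u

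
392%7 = 0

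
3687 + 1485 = 5172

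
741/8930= 39/470 = 0.08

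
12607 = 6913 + 5694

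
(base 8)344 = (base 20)B8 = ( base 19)c0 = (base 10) 228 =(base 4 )3210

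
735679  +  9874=745553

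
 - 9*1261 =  - 11349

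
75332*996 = 75030672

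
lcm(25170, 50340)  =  50340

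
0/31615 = 0 = 0.00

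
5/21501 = 5/21501 = 0.00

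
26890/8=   13445/4 = 3361.25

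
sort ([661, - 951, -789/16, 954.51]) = [ - 951, - 789/16, 661, 954.51 ]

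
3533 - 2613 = 920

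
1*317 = 317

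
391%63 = 13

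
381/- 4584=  - 1 + 1401/1528 = -0.08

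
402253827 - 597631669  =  -195377842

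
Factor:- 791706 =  - 2^1 * 3^1*23^1*5737^1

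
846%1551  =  846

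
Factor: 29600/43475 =32/47 = 2^5*47^ ( - 1)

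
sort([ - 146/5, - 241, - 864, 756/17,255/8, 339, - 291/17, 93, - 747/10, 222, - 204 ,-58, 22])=[ - 864, - 241, - 204 , - 747/10,-58, - 146/5, - 291/17,22 , 255/8,756/17, 93, 222,339 ] 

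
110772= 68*1629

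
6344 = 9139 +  - 2795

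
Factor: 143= 11^1 * 13^1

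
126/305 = 126/305  =  0.41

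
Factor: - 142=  - 2^1*71^1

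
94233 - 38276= 55957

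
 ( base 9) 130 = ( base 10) 108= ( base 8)154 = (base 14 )7a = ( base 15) 73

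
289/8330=17/490 = 0.03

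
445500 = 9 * 49500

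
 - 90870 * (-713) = 64790310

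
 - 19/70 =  - 1 + 51/70 = - 0.27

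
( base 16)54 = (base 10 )84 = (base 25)39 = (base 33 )2i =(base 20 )44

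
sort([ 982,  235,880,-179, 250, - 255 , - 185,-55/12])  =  [ - 255 , - 185,-179,  -  55/12,  235, 250,880,982]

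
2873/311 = 2873/311 = 9.24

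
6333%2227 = 1879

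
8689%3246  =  2197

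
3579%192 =123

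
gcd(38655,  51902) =1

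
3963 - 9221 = - 5258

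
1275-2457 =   -  1182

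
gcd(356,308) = 4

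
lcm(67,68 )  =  4556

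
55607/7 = 55607/7=7943.86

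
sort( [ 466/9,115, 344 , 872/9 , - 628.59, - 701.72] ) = [ - 701.72, - 628.59,466/9,872/9,115,344] 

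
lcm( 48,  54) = 432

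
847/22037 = 847/22037 = 0.04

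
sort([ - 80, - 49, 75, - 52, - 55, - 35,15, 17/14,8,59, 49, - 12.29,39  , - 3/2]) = [-80, - 55, - 52, - 49, - 35, - 12.29,-3/2,17/14,  8, 15, 39,49,59, 75]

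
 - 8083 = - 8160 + 77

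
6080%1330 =760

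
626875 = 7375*85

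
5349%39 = 6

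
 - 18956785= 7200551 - 26157336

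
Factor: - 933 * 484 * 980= - 442540560 = - 2^4*3^1*5^1 * 7^2*11^2 * 311^1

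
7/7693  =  1/1099 = 0.00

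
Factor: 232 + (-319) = - 87 = - 3^1*29^1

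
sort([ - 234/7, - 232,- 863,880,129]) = [ - 863,  -  232,  -  234/7,129,880 ] 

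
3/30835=3/30835 = 0.00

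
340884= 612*557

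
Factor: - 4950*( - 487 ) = 2410650 = 2^1*3^2*5^2 *11^1*487^1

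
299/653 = 299/653 =0.46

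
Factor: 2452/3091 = 2^2*11^( - 1 ) * 281^(  -  1)*613^1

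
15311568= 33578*456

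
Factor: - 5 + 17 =12 = 2^2*3^1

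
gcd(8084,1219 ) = 1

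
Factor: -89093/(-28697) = 41^2 * 53^1 *28697^( -1)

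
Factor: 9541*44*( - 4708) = - 1976437232= -2^4*7^1*11^2*29^1*47^1*107^1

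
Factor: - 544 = -2^5*17^1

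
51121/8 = 51121/8 = 6390.12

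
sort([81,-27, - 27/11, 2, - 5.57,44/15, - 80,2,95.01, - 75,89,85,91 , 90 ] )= [ - 80, - 75, - 27,-5.57, - 27/11,2,2, 44/15,81, 85,89,90, 91,95.01]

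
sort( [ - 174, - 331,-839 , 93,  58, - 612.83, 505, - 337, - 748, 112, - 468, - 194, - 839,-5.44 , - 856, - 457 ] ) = [ -856,  -  839, - 839,  -  748,-612.83, - 468,-457, - 337, -331,-194, - 174, -5.44 , 58 , 93, 112,  505 ] 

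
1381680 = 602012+779668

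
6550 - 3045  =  3505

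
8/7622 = 4/3811 = 0.00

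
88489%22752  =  20233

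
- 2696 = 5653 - 8349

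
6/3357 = 2/1119 = 0.00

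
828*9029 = 7476012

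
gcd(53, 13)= 1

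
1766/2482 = 883/1241 = 0.71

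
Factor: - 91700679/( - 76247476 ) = 2^( - 2)*  3^1*7^1*31^( - 1)*271^ (-1)*2269^ ( - 1 )*4366699^1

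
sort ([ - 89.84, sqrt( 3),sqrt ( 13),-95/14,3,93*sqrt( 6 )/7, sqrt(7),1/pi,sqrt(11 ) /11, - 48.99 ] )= [-89.84, - 48.99, - 95/14,sqrt( 11)/11,1/pi, sqrt(3 ),sqrt(  7), 3,sqrt( 13 ),93*sqrt( 6)/7 ]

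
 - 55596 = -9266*6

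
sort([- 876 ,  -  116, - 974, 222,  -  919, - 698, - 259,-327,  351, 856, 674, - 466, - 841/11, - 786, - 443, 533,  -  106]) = [ - 974, - 919, - 876,  -  786, -698,  -  466, - 443, - 327, - 259,- 116,-106, - 841/11,222,351,  533,674,856 ]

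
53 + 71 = 124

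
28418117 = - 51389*(- 553)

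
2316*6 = 13896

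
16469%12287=4182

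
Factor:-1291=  - 1291^1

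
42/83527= 42/83527= 0.00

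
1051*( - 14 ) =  -14714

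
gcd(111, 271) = 1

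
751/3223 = 751/3223 = 0.23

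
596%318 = 278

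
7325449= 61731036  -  54405587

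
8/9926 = 4/4963 = 0.00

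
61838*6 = 371028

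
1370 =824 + 546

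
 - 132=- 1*132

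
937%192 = 169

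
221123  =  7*31589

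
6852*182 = 1247064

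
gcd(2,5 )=1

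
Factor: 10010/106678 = 5^1*7^1 * 373^(-1) = 35/373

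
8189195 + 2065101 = 10254296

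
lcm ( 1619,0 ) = 0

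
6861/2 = 6861/2 = 3430.50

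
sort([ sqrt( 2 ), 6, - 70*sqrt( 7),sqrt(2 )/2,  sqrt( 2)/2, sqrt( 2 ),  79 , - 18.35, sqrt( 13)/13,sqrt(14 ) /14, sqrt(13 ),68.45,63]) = [ - 70*sqrt (7), - 18.35, sqrt(14 )/14,  sqrt(13 )/13,sqrt(2 )/2, sqrt(2)/2, sqrt ( 2 ), sqrt(2 ), sqrt( 13 ), 6,63,68.45, 79 ]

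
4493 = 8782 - 4289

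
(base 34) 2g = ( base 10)84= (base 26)36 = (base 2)1010100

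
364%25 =14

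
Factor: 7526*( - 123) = -2^1*3^1*41^1*53^1*71^1 =- 925698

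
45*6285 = 282825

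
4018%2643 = 1375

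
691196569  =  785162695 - 93966126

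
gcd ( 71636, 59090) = 2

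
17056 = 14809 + 2247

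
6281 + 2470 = 8751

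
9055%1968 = 1183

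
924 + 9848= 10772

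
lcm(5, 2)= 10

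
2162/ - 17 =-128 + 14/17= - 127.18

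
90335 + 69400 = 159735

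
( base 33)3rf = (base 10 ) 4173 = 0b1000001001101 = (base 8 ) 10115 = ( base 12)24B9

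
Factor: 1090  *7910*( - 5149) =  - 44394163100 = - 2^2*5^2*7^1*19^1*109^1*113^1*271^1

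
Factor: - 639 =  -3^2*71^1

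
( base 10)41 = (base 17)27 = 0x29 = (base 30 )1b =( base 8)51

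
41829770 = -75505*( - 554 )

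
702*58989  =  41410278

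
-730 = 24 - 754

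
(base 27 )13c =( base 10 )822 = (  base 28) 11a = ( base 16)336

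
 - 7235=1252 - 8487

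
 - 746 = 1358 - 2104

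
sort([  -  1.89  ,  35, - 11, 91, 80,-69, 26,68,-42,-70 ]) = [ - 70, -69,- 42, - 11, - 1.89,26, 35,  68, 80,91 ]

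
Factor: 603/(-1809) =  - 3^(- 1 ) = -1/3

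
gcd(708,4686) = 6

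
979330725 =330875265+648455460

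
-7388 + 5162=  - 2226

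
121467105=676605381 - 555138276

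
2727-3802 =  - 1075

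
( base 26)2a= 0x3E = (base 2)111110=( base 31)20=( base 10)62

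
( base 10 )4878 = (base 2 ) 1001100001110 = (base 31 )52B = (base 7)20136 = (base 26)75G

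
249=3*83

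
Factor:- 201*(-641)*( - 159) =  - 3^2*53^1*67^1*641^1 =-20485719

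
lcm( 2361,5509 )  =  16527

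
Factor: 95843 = 11^1*8713^1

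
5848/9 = 649 + 7/9=649.78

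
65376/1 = 65376=65376.00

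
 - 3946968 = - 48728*81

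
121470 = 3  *40490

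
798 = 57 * 14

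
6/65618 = 3/32809 = 0.00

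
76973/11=6997 + 6/11 = 6997.55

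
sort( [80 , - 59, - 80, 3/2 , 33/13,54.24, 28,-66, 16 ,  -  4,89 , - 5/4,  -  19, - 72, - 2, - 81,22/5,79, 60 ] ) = [ - 81,  -  80 , - 72,  -  66 , - 59,-19,-4, - 2 , - 5/4, 3/2,33/13, 22/5 , 16,28,54.24 , 60 , 79 , 80, 89] 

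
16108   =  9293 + 6815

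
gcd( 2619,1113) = 3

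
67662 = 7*9666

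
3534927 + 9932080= 13467007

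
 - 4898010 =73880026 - 78778036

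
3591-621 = 2970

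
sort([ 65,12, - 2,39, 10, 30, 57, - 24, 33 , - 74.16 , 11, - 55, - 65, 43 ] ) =[ - 74.16, - 65, - 55, - 24,  -  2,  10, 11, 12, 30, 33 , 39  ,  43,57, 65]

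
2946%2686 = 260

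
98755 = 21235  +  77520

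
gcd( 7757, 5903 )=1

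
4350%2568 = 1782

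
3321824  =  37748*88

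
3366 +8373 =11739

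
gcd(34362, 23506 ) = 46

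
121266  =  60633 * 2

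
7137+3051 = 10188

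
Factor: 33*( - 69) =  - 2277 =- 3^2*11^1* 23^1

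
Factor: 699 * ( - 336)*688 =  - 2^8*  3^2*7^1*43^1 * 233^1 = - 161586432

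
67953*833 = 56604849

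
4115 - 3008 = 1107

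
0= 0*7540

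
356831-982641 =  - 625810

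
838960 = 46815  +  792145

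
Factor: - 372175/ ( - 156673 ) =5^2*11^( - 1)*14243^(-1) * 14887^1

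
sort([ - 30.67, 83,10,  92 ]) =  [-30.67,10, 83, 92 ]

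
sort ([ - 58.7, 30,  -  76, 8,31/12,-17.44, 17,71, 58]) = [ - 76, - 58.7, - 17.44, 31/12, 8, 17, 30, 58,71 ] 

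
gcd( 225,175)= 25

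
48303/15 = 16101/5 = 3220.20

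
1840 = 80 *23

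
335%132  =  71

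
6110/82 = 74 + 21/41 = 74.51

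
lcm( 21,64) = 1344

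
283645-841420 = - 557775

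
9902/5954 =1 + 1974/2977=1.66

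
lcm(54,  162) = 162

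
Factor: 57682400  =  2^5*5^2*72103^1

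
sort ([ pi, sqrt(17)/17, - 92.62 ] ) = [-92.62, sqrt( 17) /17, pi]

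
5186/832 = 2593/416 = 6.23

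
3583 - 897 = 2686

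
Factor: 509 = 509^1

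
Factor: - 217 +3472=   3255 = 3^1*5^1*7^1 * 31^1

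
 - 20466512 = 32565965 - 53032477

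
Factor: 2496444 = 2^2*3^1*208037^1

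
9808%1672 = 1448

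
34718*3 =104154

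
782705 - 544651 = 238054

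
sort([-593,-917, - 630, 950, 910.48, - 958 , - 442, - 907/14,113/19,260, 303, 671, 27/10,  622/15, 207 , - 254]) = [ - 958,-917, - 630,-593 , - 442, - 254,- 907/14,27/10, 113/19  ,  622/15, 207, 260,303,  671,910.48,950] 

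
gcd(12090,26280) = 30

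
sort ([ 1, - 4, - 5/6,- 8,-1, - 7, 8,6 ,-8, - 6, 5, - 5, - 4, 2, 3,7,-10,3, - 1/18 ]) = [ - 10, - 8,  -  8 ,-7, - 6, - 5 , - 4,  -  4, - 1, - 5/6, - 1/18, 1, 2,3, 3, 5, 6, 7,8] 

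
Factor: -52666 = -2^1*17^1*1549^1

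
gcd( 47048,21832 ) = 8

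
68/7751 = 68/7751 = 0.01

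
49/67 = 49/67 = 0.73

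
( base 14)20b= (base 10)403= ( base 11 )337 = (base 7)1114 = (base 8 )623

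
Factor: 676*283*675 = 2^2*3^3*5^2*13^2 *283^1 = 129132900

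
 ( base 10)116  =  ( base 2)1110100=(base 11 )A6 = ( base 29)40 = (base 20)5G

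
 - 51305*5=- 256525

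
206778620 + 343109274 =549887894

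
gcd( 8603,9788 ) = 1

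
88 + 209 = 297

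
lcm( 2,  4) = 4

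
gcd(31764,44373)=3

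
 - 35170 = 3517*(-10)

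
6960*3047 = 21207120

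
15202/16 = 7601/8= 950.12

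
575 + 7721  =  8296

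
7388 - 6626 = 762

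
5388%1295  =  208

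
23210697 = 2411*9627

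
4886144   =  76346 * 64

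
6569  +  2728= 9297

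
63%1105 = 63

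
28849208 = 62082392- 33233184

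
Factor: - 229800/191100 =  - 2^1*7^( - 2)*13^( - 1)*383^1 = -766/637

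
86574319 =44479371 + 42094948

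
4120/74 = 55 + 25/37 = 55.68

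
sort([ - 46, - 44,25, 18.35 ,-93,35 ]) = [-93, - 46 , - 44, 18.35, 25, 35 ] 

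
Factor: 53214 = 2^1*3^1*7^2*181^1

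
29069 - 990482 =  - 961413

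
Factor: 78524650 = 2^1*5^2 * 1570493^1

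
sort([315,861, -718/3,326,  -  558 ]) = [ - 558 , - 718/3,315,326, 861 ]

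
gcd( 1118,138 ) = 2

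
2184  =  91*24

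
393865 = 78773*5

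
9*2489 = 22401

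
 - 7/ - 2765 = 1/395 =0.00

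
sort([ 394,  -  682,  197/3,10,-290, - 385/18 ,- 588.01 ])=[ - 682, - 588.01, - 290, - 385/18, 10,  197/3,  394] 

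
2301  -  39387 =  - 37086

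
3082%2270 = 812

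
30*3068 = 92040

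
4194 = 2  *2097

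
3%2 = 1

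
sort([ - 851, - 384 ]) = [ - 851, - 384] 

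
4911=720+4191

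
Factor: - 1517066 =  - 2^1*47^1*16139^1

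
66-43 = 23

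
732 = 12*61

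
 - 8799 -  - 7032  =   - 1767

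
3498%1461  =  576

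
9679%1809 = 634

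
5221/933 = 5+ 556/933 = 5.60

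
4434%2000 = 434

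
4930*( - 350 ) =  - 1725500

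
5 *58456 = 292280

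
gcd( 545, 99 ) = 1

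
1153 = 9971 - 8818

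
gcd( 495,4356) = 99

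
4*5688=22752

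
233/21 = 11  +  2/21  =  11.10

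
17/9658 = 17/9658 = 0.00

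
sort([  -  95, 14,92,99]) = [ - 95 , 14, 92, 99 ]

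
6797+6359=13156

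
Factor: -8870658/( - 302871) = 2^1*100957^( - 1 ) * 1478443^1 = 2956886/100957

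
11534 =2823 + 8711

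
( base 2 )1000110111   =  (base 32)hn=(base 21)160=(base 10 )567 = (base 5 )4232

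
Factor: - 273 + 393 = 120 = 2^3 * 3^1*5^1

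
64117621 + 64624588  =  128742209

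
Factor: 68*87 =2^2 * 3^1 * 17^1*29^1 = 5916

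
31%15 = 1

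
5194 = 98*53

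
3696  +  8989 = 12685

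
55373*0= 0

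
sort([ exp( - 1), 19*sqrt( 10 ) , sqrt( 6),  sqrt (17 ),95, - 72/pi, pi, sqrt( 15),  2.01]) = [ - 72/pi,exp(-1),2.01, sqrt(6), pi,sqrt ( 15)  ,  sqrt( 17 ),19*sqrt(10 ), 95 ] 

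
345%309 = 36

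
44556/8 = 11139/2= 5569.50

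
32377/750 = 43 + 127/750 = 43.17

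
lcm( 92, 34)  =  1564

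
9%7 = 2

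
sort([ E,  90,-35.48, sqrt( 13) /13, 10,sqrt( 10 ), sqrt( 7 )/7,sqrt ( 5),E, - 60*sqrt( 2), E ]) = [-60 * sqrt(2), - 35.48  ,  sqrt(13)/13, sqrt(7) /7,sqrt(5), E, E, E,sqrt( 10),10, 90 ] 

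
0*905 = 0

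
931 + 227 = 1158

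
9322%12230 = 9322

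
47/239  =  47/239=   0.20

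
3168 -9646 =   -  6478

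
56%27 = 2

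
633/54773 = 633/54773 = 0.01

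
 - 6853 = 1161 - 8014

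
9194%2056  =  970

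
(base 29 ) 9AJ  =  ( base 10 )7878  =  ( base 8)17306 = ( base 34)6ro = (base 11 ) 5A12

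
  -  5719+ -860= - 6579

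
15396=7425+7971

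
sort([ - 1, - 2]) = [ - 2, - 1 ]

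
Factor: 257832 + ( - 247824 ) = 10008 = 2^3 * 3^2*139^1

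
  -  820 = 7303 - 8123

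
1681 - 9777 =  - 8096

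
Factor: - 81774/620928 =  -59/448 = - 2^( - 6)*7^( - 1 )*59^1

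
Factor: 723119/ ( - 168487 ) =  - 11^( - 1)*17^(-2)*53^( - 1 ) * 723119^1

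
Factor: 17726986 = 2^1*8863493^1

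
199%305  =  199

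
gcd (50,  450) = 50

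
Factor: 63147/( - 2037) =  - 31^1 = - 31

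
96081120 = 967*99360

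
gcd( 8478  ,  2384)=2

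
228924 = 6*38154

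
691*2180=1506380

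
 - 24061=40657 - 64718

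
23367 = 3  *7789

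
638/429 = 1+19/39=1.49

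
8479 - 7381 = 1098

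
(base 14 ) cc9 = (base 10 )2529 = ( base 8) 4741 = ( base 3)10110200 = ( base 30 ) 2O9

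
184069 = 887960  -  703891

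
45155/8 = 45155/8 = 5644.38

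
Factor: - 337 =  - 337^1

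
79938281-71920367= 8017914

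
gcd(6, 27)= 3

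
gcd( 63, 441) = 63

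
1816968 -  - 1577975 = 3394943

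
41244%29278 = 11966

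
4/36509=4/36509  =  0.00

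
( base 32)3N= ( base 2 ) 1110111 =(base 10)119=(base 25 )4j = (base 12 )9b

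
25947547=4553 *5699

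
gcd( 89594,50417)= 1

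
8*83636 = 669088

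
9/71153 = 9/71153 = 0.00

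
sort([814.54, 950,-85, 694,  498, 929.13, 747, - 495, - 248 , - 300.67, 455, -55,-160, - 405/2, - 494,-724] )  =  [ - 724 ,- 495 , - 494, - 300.67, - 248, - 405/2, - 160, - 85, - 55, 455,498, 694, 747, 814.54,929.13, 950] 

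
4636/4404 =1159/1101=1.05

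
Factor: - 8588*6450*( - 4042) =223896889200 = 2^4*3^1 * 5^2*19^1 * 43^2 * 47^1*113^1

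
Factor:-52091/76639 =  - 13^1*173^( - 1 )*443^( - 1)*4007^1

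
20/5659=20/5659= 0.00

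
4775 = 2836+1939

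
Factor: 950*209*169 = 2^1*5^2*11^1*13^2*19^2 =33554950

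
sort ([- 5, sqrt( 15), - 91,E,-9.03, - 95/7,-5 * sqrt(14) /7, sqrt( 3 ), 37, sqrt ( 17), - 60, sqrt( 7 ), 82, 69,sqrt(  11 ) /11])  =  [  -  91, - 60,-95/7,  -  9.03, - 5, - 5*sqrt ( 14 ) /7, sqrt( 11) /11, sqrt( 3 ),  sqrt(7 ), E , sqrt( 15 ), sqrt(17),37, 69, 82]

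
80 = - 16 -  - 96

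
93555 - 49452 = 44103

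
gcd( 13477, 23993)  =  1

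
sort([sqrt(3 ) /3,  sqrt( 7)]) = [ sqrt( 3)/3,  sqrt( 7 )]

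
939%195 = 159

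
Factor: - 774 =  - 2^1*3^2*43^1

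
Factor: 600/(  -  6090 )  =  -20/203 = - 2^2*5^1*7^( - 1)*29^ ( - 1 ) 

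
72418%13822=3308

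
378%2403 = 378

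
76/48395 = 76/48395  =  0.00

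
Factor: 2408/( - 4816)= - 1/2 = - 2^( - 1)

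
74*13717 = 1015058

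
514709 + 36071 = 550780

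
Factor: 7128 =2^3*3^4*11^1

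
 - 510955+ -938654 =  - 1449609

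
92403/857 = 92403/857 = 107.82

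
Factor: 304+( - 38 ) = 266 = 2^1*7^1 *19^1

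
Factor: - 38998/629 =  - 2^1*31^1 = -  62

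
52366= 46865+5501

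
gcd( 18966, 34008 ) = 654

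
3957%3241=716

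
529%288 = 241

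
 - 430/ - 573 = 430/573  =  0.75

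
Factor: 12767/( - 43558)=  - 2^(-1)*17^1 * 29^( - 1) = - 17/58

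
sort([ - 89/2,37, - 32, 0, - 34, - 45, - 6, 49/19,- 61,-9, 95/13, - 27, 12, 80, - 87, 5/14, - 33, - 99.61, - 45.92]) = [ - 99.61, - 87,-61, - 45.92, -45, - 89/2, - 34, - 33 , - 32, - 27 , - 9,-6, 0,  5/14 , 49/19, 95/13, 12, 37, 80] 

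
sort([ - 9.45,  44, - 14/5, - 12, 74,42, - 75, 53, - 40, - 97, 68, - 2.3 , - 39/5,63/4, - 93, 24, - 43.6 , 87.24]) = [  -  97, - 93, - 75, - 43.6, - 40,-12, - 9.45,- 39/5, - 14/5, - 2.3, 63/4, 24, 42, 44, 53, 68,  74, 87.24]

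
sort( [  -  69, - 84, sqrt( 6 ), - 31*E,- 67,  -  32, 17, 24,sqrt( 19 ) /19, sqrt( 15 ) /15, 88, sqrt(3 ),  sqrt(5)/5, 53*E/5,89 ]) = [ -31*E,-84, - 69, - 67, - 32,sqrt( 19) /19, sqrt( 15 )/15,sqrt( 5)/5, sqrt(3), sqrt( 6 ) , 17, 24,53*E/5,88, 89 ] 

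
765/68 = 11 + 1/4  =  11.25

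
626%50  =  26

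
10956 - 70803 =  - 59847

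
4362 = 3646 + 716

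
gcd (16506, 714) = 42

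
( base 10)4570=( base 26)6jk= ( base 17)fde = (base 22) 99G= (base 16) 11da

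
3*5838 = 17514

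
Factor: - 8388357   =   - 3^1*73^1*38303^1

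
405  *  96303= 39002715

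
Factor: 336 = 2^4*3^1*7^1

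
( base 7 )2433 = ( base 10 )906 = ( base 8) 1612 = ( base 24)1di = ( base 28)14a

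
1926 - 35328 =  - 33402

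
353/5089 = 353/5089 = 0.07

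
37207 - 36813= 394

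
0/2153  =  0 = 0.00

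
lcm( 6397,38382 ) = 38382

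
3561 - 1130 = 2431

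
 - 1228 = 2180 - 3408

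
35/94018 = 35/94018 = 0.00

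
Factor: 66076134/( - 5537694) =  - 83^1*277^1*479^1*557^(-1 )*1657^(  -  1 )  =  -11012689/922949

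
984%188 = 44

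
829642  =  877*946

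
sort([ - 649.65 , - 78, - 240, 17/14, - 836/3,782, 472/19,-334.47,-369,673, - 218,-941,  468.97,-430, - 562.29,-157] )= [  -  941,-649.65, - 562.29, - 430, - 369,-334.47, - 836/3 , - 240,-218, - 157, -78,17/14,  472/19, 468.97, 673, 782]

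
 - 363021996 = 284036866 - 647058862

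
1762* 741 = 1305642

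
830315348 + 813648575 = 1643963923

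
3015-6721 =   -  3706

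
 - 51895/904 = -58 + 537/904  =  - 57.41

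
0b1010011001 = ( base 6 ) 3025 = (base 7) 1640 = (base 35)J0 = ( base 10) 665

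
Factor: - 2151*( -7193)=3^2*239^1* 7193^1 = 15472143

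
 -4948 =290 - 5238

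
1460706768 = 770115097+690591671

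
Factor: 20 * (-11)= - 2^2 * 5^1*11^1 = - 220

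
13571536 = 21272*638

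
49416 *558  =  27574128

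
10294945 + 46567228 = 56862173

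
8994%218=56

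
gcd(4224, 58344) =264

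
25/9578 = 25/9578 = 0.00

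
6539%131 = 120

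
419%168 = 83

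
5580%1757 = 309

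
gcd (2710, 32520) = 2710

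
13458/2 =6729=6729.00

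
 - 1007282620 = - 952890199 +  - 54392421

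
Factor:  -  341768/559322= -476/779 = -2^2*  7^1*17^1 * 19^( - 1 )*41^( - 1 ) 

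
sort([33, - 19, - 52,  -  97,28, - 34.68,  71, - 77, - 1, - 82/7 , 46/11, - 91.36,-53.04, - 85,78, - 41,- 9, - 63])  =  [ - 97, - 91.36, - 85, - 77, - 63, - 53.04, - 52, - 41, - 34.68 , - 19, - 82/7, - 9, - 1,46/11 , 28,33, 71,78 ] 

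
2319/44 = 52 + 31/44 = 52.70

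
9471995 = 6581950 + 2890045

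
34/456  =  17/228=0.07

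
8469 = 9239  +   - 770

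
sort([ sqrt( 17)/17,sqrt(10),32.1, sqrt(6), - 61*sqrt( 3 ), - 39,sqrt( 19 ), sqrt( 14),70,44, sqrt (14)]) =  [-61 * sqrt(3),  -  39, sqrt( 17) /17,sqrt( 6), sqrt( 10),sqrt( 14),sqrt ( 14) , sqrt(19),32.1,  44,70] 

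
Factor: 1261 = 13^1*97^1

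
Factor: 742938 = 2^1*3^1*7^3 *19^2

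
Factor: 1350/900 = 3/2= 2^( - 1) * 3^1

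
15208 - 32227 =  - 17019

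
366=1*366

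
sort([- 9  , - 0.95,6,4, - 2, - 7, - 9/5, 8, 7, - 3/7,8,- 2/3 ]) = [ - 9, - 7, -2, - 9/5, - 0.95, - 2/3, -3/7, 4 , 6, 7, 8, 8 ] 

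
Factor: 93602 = 2^1*17^1*2753^1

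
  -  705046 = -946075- - 241029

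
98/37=98/37 =2.65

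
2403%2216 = 187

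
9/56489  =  9/56489 = 0.00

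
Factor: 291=3^1*97^1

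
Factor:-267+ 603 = 2^4*3^1*7^1 = 336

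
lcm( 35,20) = 140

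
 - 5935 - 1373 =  - 7308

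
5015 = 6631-1616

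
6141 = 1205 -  - 4936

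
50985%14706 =6867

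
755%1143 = 755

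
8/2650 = 4/1325= 0.00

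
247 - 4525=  - 4278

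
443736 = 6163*72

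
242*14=3388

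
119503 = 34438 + 85065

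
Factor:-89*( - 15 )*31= 3^1*5^1*31^1*89^1= 41385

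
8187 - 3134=5053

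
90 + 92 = 182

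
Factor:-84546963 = - 3^3*3131369^1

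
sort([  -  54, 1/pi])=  [  -  54, 1/pi]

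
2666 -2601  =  65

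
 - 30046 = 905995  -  936041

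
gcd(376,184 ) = 8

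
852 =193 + 659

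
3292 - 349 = 2943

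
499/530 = 499/530  =  0.94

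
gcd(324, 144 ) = 36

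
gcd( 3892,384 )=4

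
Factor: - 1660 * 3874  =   - 6430840=- 2^3* 5^1* 13^1 * 83^1*149^1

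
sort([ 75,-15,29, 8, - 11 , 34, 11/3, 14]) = [ - 15, - 11, 11/3,8,14,29,34  ,  75] 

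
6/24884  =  3/12442 = 0.00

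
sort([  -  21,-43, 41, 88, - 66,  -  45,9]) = [ - 66, - 45,-43,-21,9, 41,88]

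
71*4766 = 338386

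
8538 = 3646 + 4892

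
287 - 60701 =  - 60414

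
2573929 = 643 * 4003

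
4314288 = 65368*66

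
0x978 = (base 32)2bo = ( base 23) 4d9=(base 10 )2424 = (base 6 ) 15120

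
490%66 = 28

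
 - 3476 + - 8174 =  - 11650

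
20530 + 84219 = 104749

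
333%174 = 159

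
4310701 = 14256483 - 9945782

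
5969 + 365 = 6334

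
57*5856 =333792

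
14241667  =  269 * 52943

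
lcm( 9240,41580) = 83160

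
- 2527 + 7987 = 5460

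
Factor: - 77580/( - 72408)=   2^ ( - 1 )  *3^1*5^1*7^ ( - 1)= 15/14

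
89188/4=22297 = 22297.00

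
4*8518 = 34072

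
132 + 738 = 870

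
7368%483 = 123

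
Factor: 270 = 2^1*3^3 * 5^1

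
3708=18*206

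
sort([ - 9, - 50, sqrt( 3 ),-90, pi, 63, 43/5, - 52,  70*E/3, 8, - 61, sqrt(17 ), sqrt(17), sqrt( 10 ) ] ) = [-90, - 61, - 52,-50, - 9, sqrt( 3 ), pi, sqrt( 10),sqrt ( 17 ), sqrt(17 ), 8, 43/5 , 63, 70* E/3 ]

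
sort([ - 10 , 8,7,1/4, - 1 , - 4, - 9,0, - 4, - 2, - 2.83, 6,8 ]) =[ - 10, - 9 ,  -  4, - 4, - 2.83, - 2, - 1, 0 , 1/4 , 6,7,8,8]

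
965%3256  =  965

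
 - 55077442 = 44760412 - 99837854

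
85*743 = 63155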